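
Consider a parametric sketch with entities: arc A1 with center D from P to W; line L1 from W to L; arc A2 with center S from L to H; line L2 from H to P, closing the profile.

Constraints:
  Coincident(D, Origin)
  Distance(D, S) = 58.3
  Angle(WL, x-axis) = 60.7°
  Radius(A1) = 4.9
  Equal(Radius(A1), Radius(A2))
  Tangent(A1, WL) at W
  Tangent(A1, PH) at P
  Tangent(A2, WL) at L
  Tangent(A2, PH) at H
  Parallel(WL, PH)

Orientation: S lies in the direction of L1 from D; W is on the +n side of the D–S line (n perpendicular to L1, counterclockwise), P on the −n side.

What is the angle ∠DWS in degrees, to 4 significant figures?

85.20°

D is at the origin and S lies 58.3 along u from D, so S = 58.3·u = (28.53, 50.84). Tangency of A1 to both parallel lines with radius 4.9 puts W and P at D ± 4.9·n: W = (-4.273, 2.398), P = (4.273, -2.398). Then cos ∠DWS = WD·WS / (|WD||WS|), giving 85.20°.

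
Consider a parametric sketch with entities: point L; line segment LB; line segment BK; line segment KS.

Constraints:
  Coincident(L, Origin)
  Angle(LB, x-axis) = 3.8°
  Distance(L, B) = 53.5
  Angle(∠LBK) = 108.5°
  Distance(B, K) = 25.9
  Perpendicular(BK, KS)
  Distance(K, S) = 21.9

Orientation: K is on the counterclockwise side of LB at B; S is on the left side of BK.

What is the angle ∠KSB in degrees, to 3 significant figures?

49.8°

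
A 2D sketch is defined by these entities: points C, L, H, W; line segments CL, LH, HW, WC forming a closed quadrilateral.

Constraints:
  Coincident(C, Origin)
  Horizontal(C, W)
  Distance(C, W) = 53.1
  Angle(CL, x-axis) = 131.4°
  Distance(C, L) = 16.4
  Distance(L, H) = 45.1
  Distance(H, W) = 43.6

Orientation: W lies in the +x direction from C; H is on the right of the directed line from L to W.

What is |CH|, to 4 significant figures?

28.77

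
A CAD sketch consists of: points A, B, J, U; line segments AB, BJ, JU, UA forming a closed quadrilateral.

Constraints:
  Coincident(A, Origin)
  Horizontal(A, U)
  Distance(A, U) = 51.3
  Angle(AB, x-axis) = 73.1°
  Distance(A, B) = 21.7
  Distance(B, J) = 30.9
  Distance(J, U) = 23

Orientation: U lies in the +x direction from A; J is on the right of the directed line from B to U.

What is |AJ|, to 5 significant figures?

28.334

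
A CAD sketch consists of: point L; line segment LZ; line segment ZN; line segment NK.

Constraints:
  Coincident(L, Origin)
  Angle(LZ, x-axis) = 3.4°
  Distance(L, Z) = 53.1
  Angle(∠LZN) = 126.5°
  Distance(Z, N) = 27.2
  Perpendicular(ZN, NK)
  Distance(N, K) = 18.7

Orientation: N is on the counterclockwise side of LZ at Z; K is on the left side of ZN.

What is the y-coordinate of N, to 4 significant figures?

25.94

L is at the origin; LZ runs at 3.4° with length 53.1, so Z = 53.1·(cos 3.4°, sin 3.4°) = (53.01, 3.149). ∠LZN = 126.5°, so ZN runs at 3.4° + (180° − 126.5°) = 56.90° from the x-axis; with |ZN| = 27.2, N = Z + 27.2·(cos 56.90°, sin 56.90°) = (67.86, 25.94). So N.y = 25.94.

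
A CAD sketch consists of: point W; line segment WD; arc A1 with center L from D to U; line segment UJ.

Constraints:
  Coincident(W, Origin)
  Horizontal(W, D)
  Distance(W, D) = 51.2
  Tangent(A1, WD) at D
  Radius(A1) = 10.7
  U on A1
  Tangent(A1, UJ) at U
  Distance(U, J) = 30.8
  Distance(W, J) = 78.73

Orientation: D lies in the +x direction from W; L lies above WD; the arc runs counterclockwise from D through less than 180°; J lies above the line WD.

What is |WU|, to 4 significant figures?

62.13

Checks: |LU| = 10.70 ✓; ∠(LU, UJ) = 90.00° ✓; |UJ| = 30.80 ✓; |WJ| = 78.73 ✓.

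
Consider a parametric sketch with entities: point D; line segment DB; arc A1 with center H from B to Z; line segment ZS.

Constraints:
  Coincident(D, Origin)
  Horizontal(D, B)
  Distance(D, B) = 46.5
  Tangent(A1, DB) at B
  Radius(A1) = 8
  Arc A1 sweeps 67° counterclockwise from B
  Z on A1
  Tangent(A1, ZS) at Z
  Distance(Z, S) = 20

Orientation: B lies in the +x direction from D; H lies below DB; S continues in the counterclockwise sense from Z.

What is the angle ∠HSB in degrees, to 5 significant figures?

11.702°

D is at the origin; DB is horizontal with |DB| = 46.5 and B on the +x side, so B = (46.500, 0.0000). Since A1 is tangent to DB there, HB ⟂ DB, so H = B + (0, -8) = (46.500, -8.0000). On A1, B sits at bearing 90° from H; a 67° counterclockwise sweep puts Z at bearing 157°, so Z = H + 8.0·(cos 157°, sin 157°) = (39.136, -4.8742). Tangency of A1 to ZS means the radius HZ is perpendicular to ZS, so ZS runs along (−sin 157°, cos 157°); with |ZS| = 20.0, S = (31.321, -23.284). Then cos ∠HSB = SH·SB / (|SH||SB|), giving 11.702°.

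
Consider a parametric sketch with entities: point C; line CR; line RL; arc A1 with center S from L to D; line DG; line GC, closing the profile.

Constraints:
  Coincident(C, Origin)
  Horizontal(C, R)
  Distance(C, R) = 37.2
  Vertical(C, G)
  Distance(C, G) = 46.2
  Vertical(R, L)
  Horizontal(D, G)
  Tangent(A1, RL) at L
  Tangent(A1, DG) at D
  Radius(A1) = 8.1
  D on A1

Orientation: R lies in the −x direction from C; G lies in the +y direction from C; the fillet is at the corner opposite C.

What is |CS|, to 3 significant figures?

47.9

C is at the origin; CR is horizontal with |CR| = 37.2 and R on the −x side, so R = (-37.2, 0.00). C and G share the same x with |CG| = 46.2 and G on the +y side, so G = (0.00, 46.2). The virtual corner opposite C is at (-37.2, 46.2). A1 meets RL tangentially, so SL is at right angles to RL and the tangent condition forces SD to be normal to DG, with radius 8.1, so the center S sits 8.1 in from both sides at S = (-29.1, 38.1). Then |CS| = |S − C| = 47.9.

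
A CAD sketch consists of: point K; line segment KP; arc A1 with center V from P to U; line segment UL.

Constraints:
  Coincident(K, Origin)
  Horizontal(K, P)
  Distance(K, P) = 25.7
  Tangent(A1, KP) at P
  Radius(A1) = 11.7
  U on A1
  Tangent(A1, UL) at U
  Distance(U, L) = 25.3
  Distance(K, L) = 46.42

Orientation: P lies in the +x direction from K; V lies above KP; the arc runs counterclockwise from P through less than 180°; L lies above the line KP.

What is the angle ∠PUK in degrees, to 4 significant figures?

33.42°

K is at the origin; K and P share the same y with |KP| = 25.7 and P on the +x side, so P = (25.70, 0.000). The tangent condition forces VP to be normal to KP, so V = P + (0, 11.7) = (25.70, 11.70). Since VU ⟂ UL (tangency), |VL| = √(11.7² + 25.3²) = 27.87 regardless of where U sits on A1. So L lies on both circle(K, 46.42) and circle(V, 27.87); the above-KP intersection is L = (24.32, 39.54). U is the foot of the tangent from L: U = (36.06, 17.13).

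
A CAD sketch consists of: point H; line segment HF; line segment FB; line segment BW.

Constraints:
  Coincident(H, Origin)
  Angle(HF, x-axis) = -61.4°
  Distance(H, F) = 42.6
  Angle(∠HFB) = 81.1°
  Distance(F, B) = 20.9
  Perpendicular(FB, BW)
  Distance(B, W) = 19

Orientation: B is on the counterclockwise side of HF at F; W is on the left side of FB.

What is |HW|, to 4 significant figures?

27.16

H is at the origin; HF runs at -61.4° with length 42.6, so F = 42.6·(cos -61.4°, sin -61.4°) = (20.39, -37.40). ∠HFB = 81.1°, so FB runs at -61.4° + (180° − 81.1°) = 37.50° from the x-axis; with |FB| = 20.9, B = F + 20.9·(cos 37.50°, sin 37.50°) = (36.97, -24.68). The perpendicularity gives BW at right angles to FB; with |BW| = 19.0 on the left of FB, W = B + 19.0·(-0.6088, 0.7934) = (25.41, -9.605). Then |HW| = |W − H| = 27.16.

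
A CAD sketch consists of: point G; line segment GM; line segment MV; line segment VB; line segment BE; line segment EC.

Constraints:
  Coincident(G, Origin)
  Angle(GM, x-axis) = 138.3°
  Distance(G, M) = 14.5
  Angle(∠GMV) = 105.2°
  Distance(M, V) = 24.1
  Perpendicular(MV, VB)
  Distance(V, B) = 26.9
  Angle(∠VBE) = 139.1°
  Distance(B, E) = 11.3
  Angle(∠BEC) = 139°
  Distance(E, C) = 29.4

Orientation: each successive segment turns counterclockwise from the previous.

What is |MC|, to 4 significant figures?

41.48

∠VBE = 139.1° gives BE at -16.00° from the x-axis; with |BE| = 11.3, E = (-5.463, -29.16). ∠BEC = 139.0° gives EC at 25.00° from the x-axis; with |EC| = 29.4, C = (21.18, -16.74). Then |MC| = |C − M| = 41.48.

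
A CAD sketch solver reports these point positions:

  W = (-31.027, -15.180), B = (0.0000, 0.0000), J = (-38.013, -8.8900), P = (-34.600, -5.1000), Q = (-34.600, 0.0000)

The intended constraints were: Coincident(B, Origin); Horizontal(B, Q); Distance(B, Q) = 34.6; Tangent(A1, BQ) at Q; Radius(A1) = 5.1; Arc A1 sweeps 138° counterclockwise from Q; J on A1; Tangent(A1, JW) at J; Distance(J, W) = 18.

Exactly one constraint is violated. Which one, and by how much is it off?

Distance(J, W) = 18 — off by 8.60.

B = (0.00, 0.00) ✓; B.y = 0.00, Q.y = 0.00 ✓; |BQ| = 34.60 ✓; ∠(PQ, QB) = 90.00° ✓; |PQ| = 5.100 ✓; bearing(P→J) − bearing(P→Q) = 138.0° ✓; |PJ| = 5.100 ✓; ∠(PJ, JW) = 90.00° ✓; |JW| = 9.400 ✗.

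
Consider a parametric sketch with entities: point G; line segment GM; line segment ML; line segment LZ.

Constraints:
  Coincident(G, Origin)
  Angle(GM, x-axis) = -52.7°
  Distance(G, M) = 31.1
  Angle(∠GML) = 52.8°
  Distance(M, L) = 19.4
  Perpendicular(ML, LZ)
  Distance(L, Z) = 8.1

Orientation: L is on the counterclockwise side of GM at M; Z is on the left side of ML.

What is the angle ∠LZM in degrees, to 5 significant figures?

67.338°

G is at the origin; GM runs at -52.7° with length 31.1, so M = 31.1·(cos -52.7°, sin -52.7°) = (18.846, -24.739). ∠GML = 52.8°, so ML runs at -52.7° + (180° − 52.8°) = 74.500° from the x-axis; with |ML| = 19.4, L = M + 19.4·(cos 74.500°, sin 74.500°) = (24.031, -6.0448). ML is perpendicular to LZ; with |LZ| = 8.1 on the left of ML, Z = L + 8.1·(-0.96363, 0.26724) = (16.225, -3.8802). Then cos ∠LZM = ZL·ZM / (|ZL||ZM|), giving 67.338°.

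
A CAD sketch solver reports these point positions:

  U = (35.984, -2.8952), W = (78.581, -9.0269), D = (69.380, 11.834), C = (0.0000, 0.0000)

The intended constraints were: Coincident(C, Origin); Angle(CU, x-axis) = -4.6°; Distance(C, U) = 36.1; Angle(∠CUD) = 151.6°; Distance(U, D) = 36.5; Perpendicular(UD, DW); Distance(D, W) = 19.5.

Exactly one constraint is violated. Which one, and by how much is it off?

Distance(D, W) = 19.5 — off by 3.30.

C = (0.00, 0.00) ✓; CU at -4.600° ✓; |CU| = 36.10 ✓; ∠CUD = 151.6° ✓; |UD| = 36.50 ✓; ∠(UD, DW) = 90.00° ✓; |DW| = 22.80 ✗.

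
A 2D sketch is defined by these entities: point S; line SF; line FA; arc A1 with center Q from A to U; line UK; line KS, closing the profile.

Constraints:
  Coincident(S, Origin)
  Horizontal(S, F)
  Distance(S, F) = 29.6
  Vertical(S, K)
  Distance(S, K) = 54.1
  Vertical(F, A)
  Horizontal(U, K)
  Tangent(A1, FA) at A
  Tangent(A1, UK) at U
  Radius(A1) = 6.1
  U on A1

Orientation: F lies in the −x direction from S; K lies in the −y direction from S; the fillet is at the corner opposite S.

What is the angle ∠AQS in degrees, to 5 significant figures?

116.09°

The virtual corner opposite S is at (-29.600, -54.100). Tangency of A1 to FA means the radius QA is perpendicular to FA and since A1 is tangent to UK there, QU ⟂ UK, with radius 6.1, so the center Q sits 6.1 in from both sides at Q = (-23.500, -48.000). That places the tangent points at A = (-29.600, -48.000) on FA and U = (-23.500, -54.100) on UK. Then cos ∠AQS = QA·QS / (|QA||QS|), giving 116.09°.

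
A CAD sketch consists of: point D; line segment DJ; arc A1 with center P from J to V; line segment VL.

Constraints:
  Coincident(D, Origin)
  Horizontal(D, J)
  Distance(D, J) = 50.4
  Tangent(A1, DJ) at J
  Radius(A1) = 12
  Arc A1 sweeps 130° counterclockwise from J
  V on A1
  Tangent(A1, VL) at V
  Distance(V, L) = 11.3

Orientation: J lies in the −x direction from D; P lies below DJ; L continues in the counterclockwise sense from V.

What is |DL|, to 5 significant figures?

59.525

D is at the origin; D and J share the same y with |DJ| = 50.4 and J on the −x side, so J = (-50.400, 0.0000). The tangent condition forces PJ to be normal to DJ, so P = J + (0, -12) = (-50.400, -12.000). On A1, J sits at bearing 90° from P; a 130° counterclockwise sweep puts V at bearing 220°, so V = P + 12.0·(cos 220°, sin 220°) = (-59.593, -19.713). Since A1 is tangent to VL there, PV ⟂ VL, so VL runs along (−sin 220°, cos 220°); with |VL| = 11.3, L = (-52.329, -28.370). Then |DL| = |L − D| = 59.525.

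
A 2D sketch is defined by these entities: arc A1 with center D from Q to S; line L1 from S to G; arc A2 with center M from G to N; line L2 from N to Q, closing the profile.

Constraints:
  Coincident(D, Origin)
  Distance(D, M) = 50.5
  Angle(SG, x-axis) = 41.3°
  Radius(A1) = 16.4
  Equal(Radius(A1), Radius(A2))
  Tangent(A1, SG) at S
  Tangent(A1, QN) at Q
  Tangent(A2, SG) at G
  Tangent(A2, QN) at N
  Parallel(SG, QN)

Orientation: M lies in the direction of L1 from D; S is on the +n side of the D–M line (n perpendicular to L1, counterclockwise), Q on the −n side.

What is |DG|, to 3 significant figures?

53.1

The slot axis is L1's direction at 41.3°, so u = (cos 41.3°, sin 41.3°) = (0.751, 0.660) and n = (−sin 41.3°, cos 41.3°) = (-0.660, 0.751). D is at the origin and M lies 50.5 along u from D, so M = 50.5·u = (37.9, 33.3). Tangency of A1 to both parallel lines with radius 16.4 puts S and Q at D ± 16.4·n: S = (-10.8, 12.3), Q = (10.8, -12.3). Equal radii place G and N the same way about M: G = M + 16.4·n = (27.1, 45.7), N = M − 16.4·n = (48.8, 21.0). Then |DG| = |G − D| = 53.1.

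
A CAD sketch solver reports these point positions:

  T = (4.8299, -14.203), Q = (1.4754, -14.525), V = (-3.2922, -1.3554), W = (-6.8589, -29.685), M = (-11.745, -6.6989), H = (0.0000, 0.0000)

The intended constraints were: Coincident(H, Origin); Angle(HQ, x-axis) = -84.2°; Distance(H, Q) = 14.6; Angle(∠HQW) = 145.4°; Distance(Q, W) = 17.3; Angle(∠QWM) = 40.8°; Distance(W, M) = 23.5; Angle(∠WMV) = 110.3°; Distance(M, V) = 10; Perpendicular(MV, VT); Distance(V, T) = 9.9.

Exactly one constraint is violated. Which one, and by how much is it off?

Distance(V, T) = 9.9 — off by 5.30.

H = (0.00, 0.00) ✓; HQ at -84.20° ✓; |HQ| = 14.60 ✓; ∠HQW = 145.4° ✓; |QW| = 17.30 ✓; ∠QWM = 40.80° ✓; |WM| = 23.50 ✓; ∠WMV = 110.3° ✓; |MV| = 10.00 ✓; ∠(MV, VT) = 90.00° ✓; |VT| = 15.20 ✗.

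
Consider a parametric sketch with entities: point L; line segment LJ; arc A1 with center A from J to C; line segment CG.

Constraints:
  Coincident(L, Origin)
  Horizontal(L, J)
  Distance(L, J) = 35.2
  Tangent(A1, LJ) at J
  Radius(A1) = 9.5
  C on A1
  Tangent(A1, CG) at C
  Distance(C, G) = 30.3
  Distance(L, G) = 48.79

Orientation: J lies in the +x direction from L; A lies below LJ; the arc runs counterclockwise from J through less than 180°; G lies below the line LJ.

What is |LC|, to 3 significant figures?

27.6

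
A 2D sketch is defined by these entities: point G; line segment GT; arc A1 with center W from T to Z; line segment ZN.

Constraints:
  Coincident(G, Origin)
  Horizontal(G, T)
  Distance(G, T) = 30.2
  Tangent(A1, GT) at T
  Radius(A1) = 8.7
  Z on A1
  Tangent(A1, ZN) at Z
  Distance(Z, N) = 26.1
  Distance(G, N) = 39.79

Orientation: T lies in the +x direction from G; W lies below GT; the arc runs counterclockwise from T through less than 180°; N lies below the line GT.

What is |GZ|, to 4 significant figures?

23.04

G is at the origin; G and T share the same y with |GT| = 30.2 and T on the +x side, so T = (30.20, 0.000). The tangent condition forces WT to be normal to GT, so W = T + (0, -8.7) = (30.20, -8.700). Since WZ ⟂ ZN (tangency), |WN| = √(8.7² + 26.1²) = 27.51 regardless of where Z sits on A1. So N lies on both circle(G, 39.79) and circle(W, 27.51); the below-GT intersection is N = (20.15, -34.31). Z is the foot of the tangent from N: Z = (21.51, -8.246).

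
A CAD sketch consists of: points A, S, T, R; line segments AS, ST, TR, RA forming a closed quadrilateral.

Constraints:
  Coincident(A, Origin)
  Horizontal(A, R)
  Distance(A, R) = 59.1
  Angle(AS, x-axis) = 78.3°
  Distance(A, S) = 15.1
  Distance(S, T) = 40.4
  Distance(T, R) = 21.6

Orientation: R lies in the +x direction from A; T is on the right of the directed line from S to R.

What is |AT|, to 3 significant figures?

38.5

Checks: |ST| = 40.40 ✓; |TR| = 21.60 ✓.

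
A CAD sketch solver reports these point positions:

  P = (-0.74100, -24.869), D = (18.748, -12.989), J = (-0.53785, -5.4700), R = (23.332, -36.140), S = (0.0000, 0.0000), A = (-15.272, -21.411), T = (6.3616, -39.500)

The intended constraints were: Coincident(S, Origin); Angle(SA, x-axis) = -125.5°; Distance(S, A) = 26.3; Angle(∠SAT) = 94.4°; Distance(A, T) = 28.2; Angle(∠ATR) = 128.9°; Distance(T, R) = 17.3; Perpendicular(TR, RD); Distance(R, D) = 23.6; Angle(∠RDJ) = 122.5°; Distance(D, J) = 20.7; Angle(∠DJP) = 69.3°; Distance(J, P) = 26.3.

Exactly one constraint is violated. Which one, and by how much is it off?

Distance(J, P) = 26.3 — off by 6.90.

S = (0.00, 0.00) ✓; SA at -125.5° ✓; |SA| = 26.30 ✓; ∠SAT = 94.40° ✓; |AT| = 28.20 ✓; ∠ATR = 128.9° ✓; |TR| = 17.30 ✓; ∠(TR, RD) = 90.00° ✓; |RD| = 23.60 ✓; ∠RDJ = 122.5° ✓; |DJ| = 20.70 ✓; ∠DJP = 69.30° ✓; |JP| = 19.40 ✗.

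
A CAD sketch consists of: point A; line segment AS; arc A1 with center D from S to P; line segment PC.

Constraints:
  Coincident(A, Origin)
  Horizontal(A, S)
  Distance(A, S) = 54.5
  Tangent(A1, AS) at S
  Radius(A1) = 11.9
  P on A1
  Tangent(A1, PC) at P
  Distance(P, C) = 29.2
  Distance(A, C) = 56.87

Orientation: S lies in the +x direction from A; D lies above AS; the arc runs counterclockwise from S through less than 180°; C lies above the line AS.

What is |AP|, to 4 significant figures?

65.73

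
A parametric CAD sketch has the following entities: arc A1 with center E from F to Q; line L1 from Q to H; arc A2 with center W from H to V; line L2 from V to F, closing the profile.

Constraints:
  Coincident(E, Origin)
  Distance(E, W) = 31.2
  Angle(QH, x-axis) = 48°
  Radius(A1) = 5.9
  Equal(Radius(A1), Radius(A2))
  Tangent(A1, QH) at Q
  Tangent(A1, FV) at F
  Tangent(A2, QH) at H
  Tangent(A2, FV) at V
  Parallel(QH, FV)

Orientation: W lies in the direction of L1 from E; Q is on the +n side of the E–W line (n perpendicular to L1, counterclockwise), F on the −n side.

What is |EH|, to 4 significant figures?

31.75

Tangency of A1 to both parallel lines with radius 5.9 puts Q and F at E ± 5.9·n: Q = (-4.385, 3.948), F = (4.385, -3.948). Equal radii place H and V the same way about W: H = W + 5.9·n = (16.49, 27.13), V = W − 5.9·n = (25.26, 19.24). Then |EH| = |H − E| = 31.75.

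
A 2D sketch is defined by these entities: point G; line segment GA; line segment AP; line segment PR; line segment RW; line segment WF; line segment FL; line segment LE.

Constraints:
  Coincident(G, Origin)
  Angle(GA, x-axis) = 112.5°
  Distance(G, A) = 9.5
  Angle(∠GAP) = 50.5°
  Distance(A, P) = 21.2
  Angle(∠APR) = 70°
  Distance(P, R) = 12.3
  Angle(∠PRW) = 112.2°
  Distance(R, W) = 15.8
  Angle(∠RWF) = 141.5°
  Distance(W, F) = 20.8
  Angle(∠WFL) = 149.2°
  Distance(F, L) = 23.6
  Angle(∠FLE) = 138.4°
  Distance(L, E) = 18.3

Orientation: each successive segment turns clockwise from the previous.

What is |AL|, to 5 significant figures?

33.035

G is at the origin; GA runs at 112.5° with length 9.5, so A = (-3.6355, 8.7769). ∠GAP = 50.5° gives AP at -17.000° from the x-axis; with |AP| = 21.2, P = (16.638, 2.5786). ∠APR = 70.0° gives PR at -127.00° from the x-axis; with |PR| = 12.3, R = (9.2358, -7.2446). ∠PRW = 112.2° gives RW at 165.20° from the x-axis; with |RW| = 15.8, W = (-6.0400, -3.2086). ∠RWF = 141.5° gives WF at 126.70° from the x-axis; with |WF| = 20.8, F = (-18.471, 13.468). ∠WFL = 149.2° gives FL at 95.900° from the x-axis; with |FL| = 23.6, L = (-20.896, 36.943). Then |AL| = |L − A| = 33.035.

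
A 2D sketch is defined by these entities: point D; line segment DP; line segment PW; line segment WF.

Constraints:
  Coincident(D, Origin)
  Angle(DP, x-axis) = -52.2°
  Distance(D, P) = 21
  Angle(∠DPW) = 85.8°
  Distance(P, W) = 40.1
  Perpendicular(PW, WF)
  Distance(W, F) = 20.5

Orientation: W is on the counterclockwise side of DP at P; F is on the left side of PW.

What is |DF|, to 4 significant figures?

38.56

D is at the origin; DP runs at -52.2° with length 21.0, so P = 21.0·(cos -52.2°, sin -52.2°) = (12.87, -16.59). ∠DPW = 85.8°, so PW runs at -52.2° + (180° − 85.8°) = 42.00° from the x-axis; with |PW| = 40.1, W = P + 40.1·(cos 42.00°, sin 42.00°) = (42.67, 10.24). PW is perpendicular to WF; with |WF| = 20.5 on the left of PW, F = W + 20.5·(-0.6691, 0.7431) = (28.95, 25.47). Then |DF| = |F − D| = 38.56.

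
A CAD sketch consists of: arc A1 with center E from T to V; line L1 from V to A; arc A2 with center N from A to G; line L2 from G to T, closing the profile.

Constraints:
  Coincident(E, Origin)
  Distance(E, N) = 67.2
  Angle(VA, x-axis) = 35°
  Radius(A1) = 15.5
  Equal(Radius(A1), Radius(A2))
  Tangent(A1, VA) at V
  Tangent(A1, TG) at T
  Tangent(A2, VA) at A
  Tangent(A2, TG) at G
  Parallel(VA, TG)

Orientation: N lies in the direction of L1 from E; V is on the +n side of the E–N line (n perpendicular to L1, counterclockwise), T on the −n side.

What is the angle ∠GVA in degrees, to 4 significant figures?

24.76°

Tangency of A1 to both parallel lines with radius 15.5 puts V and T at E ± 15.5·n: V = (-8.890, 12.70), T = (8.890, -12.70). Equal radii place A and G the same way about N: A = N + 15.5·n = (46.16, 51.24), G = N − 15.5·n = (63.94, 25.85). Then cos ∠GVA = VG·VA / (|VG||VA|), giving 24.76°.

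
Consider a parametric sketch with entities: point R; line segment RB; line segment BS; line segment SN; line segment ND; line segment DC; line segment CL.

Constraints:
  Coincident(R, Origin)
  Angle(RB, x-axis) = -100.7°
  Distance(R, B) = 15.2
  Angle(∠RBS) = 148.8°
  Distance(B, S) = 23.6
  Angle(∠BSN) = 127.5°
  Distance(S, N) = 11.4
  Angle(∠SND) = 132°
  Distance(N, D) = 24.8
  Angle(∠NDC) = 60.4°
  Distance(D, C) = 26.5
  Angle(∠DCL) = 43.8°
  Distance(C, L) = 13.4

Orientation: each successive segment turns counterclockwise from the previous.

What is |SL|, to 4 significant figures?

16.13

R is at the origin; RB runs at -100.7° with length 15.2, so B = (-2.822, -14.94). ∠RBS = 148.8° gives BS at -69.50° from the x-axis; with |BS| = 23.6, S = (5.443, -37.04). ∠BSN = 127.5° gives SN at -17.00° from the x-axis; with |SN| = 11.4, N = (16.34, -40.37). ∠SND = 132.0° gives ND at 31.00° from the x-axis; with |ND| = 24.8, D = (37.60, -27.60). ∠NDC = 60.4° gives DC at 150.6° from the x-axis; with |DC| = 26.5, C = (14.52, -14.59). ∠DCL = 43.8° gives CL at -73.20° from the x-axis; with |CL| = 13.4, L = (18.39, -27.42). Then |SL| = |L − S| = 16.13.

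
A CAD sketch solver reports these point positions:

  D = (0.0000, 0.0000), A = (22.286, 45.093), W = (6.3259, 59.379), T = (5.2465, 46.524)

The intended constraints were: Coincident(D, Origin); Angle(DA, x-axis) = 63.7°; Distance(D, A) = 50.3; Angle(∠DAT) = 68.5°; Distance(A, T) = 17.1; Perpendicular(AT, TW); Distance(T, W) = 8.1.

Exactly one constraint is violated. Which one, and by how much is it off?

Distance(T, W) = 8.1 — off by 4.80.

D = (0.00, 0.00) ✓; DA at 63.70° ✓; |DA| = 50.30 ✓; ∠DAT = 68.50° ✓; |AT| = 17.10 ✓; ∠(AT, TW) = 90.00° ✓; |TW| = 12.90 ✗.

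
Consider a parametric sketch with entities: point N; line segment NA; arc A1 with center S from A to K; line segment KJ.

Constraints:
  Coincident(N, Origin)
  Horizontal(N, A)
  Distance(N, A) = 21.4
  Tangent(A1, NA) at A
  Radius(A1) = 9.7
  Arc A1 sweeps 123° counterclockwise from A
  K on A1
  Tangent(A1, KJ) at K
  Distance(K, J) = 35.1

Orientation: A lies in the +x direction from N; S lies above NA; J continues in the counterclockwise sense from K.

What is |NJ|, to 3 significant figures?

45.6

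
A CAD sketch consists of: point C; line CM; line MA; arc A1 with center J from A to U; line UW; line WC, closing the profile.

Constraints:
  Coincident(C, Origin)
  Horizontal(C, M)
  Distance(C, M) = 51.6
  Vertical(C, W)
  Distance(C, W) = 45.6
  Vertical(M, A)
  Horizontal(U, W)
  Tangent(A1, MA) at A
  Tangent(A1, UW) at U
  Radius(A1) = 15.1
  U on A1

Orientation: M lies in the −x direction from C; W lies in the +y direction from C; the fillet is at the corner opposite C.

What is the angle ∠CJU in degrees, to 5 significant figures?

129.88°

C is at the origin; CM is horizontal with |CM| = 51.6 and M on the −x side, so M = (-51.600, 0.0000). CW is vertical with |CW| = 45.6 and W on the +y side, so W = (0.0000, 45.600). The virtual corner opposite C is at (-51.600, 45.600). Since A1 is tangent to MA there, JA ⟂ MA and the tangent condition forces JU to be normal to UW, with radius 15.1, so the center J sits 15.1 in from both sides at J = (-36.500, 30.500). That places the tangent points at A = (-51.600, 30.500) on MA and U = (-36.500, 45.600) on UW. Then cos ∠CJU = JC·JU / (|JC||JU|), giving 129.88°.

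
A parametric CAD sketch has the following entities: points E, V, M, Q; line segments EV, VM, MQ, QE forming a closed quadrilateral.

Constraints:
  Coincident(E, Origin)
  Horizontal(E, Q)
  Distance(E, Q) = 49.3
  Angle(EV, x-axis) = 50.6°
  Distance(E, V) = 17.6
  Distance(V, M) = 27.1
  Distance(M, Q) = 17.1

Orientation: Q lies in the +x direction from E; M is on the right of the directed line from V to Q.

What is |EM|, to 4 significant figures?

32.64

E is at the origin; EQ is horizontal with |EQ| = 49.3 and Q in +x, so Q = (49.3, 0). EV runs at 50.6° with |EV| = 17.6, so V = (11.17, 13.60). M is determined by |VM| = 27.1 and |MQ| = 17.1 together: it lies at the intersection of circle(V, 27.1) and circle(Q, 17.1). With |VQ| = 40.48, the foot of the radical line on VQ is 25.70 from V and the perpendicular offset is √(27.1² − 25.70²) = 8.597. Taking the right-of-VQ solution: M = (32.49, -3.132).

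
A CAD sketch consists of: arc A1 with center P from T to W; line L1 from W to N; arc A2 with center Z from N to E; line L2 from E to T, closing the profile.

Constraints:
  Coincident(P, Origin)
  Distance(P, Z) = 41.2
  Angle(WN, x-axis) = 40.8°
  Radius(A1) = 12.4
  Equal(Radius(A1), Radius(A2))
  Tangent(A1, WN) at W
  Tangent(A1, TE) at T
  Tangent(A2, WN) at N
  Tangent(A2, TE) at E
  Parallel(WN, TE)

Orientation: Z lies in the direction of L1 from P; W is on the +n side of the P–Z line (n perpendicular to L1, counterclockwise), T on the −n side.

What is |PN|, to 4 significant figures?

43.03

The slot axis is L1's direction at 40.8°, so u = (cos 40.8°, sin 40.8°) = (0.7570, 0.6534) and n = (−sin 40.8°, cos 40.8°) = (-0.6534, 0.7570). P is at the origin and Z lies 41.2 along u from P, so Z = 41.2·u = (31.19, 26.92). Tangency of A1 to both parallel lines with radius 12.4 puts W and T at P ± 12.4·n: W = (-8.102, 9.387), T = (8.102, -9.387). Equal radii place N and E the same way about Z: N = Z + 12.4·n = (23.09, 36.31), E = Z − 12.4·n = (39.29, 17.53). Then |PN| = |N − P| = 43.03.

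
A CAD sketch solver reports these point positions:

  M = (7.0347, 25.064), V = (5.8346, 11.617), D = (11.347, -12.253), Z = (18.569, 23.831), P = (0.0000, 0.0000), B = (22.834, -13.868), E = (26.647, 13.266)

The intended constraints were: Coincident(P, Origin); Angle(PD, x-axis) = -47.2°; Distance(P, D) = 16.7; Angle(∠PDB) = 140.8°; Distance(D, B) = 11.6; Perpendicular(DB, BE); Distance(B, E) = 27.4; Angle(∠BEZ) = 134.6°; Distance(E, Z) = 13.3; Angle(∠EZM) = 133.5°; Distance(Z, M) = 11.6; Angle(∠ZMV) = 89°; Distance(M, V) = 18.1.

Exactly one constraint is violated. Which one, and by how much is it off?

Distance(M, V) = 18.1 — off by 4.60.

P = (0.00, 0.00) ✓; PD at -47.20° ✓; |PD| = 16.70 ✓; ∠PDB = 140.8° ✓; |DB| = 11.60 ✓; ∠(DB, BE) = 90.00° ✓; |BE| = 27.40 ✓; ∠BEZ = 134.6° ✓; |EZ| = 13.30 ✓; ∠EZM = 133.5° ✓; |ZM| = 11.60 ✓; ∠ZMV = 89.00° ✓; |MV| = 13.50 ✗.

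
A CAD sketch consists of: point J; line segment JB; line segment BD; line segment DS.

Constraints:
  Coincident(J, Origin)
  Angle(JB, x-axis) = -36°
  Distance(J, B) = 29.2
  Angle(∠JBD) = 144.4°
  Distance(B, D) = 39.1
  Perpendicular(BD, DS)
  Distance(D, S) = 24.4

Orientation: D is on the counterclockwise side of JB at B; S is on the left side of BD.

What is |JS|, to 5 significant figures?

63.277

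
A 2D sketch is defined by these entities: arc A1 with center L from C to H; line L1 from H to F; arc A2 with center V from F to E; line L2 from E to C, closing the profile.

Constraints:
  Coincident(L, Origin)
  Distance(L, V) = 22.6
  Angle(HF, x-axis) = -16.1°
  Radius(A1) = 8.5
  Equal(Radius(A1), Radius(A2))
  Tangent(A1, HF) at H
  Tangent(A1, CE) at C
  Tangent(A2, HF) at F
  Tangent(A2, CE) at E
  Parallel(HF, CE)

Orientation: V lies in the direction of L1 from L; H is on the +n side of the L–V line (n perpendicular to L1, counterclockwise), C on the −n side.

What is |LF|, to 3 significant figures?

24.1

The slot axis is L1's direction at -16.1°, so u = (cos -16.1°, sin -16.1°) = (0.961, -0.277) and n = (−sin -16.1°, cos -16.1°) = (0.277, 0.961). L is at the origin and V lies 22.6 along u from L, so V = 22.6·u = (21.7, -6.27). Tangency of A1 to both parallel lines with radius 8.5 puts H and C at L ± 8.5·n: H = (2.36, 8.17), C = (-2.36, -8.17). Equal radii place F and E the same way about V: F = V + 8.5·n = (24.1, 1.90), E = V − 8.5·n = (19.4, -14.4). Then |LF| = |F − L| = 24.1.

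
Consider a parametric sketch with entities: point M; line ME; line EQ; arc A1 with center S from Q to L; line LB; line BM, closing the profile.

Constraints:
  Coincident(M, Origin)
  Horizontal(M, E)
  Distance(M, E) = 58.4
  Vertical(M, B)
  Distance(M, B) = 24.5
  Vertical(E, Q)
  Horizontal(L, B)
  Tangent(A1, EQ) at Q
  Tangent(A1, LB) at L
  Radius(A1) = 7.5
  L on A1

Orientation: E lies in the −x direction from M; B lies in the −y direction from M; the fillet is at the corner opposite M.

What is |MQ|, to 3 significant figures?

60.8

M is at the origin; ME is horizontal with |ME| = 58.4 and E on the −x side, so E = (-58.4, 0.00). MB is vertical with |MB| = 24.5 and B on the −y side, so B = (0.00, -24.5). The virtual corner opposite M is at (-58.4, -24.5). A1 meets EQ tangentially, so SQ is at right angles to EQ and the tangent condition forces SL to be normal to LB, with radius 7.5, so the center S sits 7.5 in from both sides at S = (-50.9, -17.0). That places the tangent points at Q = (-58.4, -17.0) on EQ and L = (-50.9, -24.5) on LB. Then |MQ| = |Q − M| = 60.8.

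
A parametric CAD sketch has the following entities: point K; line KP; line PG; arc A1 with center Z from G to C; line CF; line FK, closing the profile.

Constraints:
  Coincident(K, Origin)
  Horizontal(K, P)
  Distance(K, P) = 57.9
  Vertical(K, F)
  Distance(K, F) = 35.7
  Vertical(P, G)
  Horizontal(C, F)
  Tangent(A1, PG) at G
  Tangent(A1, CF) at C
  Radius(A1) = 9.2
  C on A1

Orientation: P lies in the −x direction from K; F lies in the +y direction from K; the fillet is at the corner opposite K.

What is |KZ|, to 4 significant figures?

55.44

K is at the origin; K and P share the same y with |KP| = 57.9 and P on the −x side, so P = (-57.90, 0.000). K and F share the same x with |KF| = 35.7 and F on the +y side, so F = (0.000, 35.70). The virtual corner opposite K is at (-57.90, 35.70). A1 meets PG tangentially, so ZG is at right angles to PG and the tangent condition forces ZC to be normal to CF, with radius 9.2, so the center Z sits 9.2 in from both sides at Z = (-48.70, 26.50). Then |KZ| = |Z − K| = 55.44.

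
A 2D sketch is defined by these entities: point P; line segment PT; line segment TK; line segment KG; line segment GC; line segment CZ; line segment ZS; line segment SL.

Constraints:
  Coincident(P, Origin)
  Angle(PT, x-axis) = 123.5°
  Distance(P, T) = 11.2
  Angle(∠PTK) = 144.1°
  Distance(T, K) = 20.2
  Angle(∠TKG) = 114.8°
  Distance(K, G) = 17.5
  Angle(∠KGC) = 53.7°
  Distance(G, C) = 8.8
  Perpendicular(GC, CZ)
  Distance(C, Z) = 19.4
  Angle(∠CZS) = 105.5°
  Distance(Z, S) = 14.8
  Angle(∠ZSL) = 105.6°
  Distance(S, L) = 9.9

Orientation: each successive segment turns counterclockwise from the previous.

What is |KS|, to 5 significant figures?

18.328

GC ⟂ CZ, so CZ runs at 80.900°; with |CZ| = 19.4, Z = (-25.793, 21.923). ∠CZS = 105.5° gives ZS at 155.40° from the x-axis; with |ZS| = 14.8, S = (-39.250, 28.084). Then |KS| = |S − K| = 18.328.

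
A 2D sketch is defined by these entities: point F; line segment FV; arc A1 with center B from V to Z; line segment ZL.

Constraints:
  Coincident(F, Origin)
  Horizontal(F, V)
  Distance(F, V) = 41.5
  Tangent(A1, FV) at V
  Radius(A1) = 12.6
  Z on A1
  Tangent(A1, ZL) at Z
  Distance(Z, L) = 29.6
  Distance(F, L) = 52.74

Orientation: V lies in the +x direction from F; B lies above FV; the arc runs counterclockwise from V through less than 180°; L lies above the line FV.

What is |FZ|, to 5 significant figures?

54.987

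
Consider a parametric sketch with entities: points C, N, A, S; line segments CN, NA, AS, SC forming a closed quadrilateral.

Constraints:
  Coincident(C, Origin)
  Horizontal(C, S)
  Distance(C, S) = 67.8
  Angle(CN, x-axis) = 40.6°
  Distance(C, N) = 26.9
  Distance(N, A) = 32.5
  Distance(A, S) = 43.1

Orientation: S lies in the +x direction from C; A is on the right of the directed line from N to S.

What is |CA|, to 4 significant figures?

30.67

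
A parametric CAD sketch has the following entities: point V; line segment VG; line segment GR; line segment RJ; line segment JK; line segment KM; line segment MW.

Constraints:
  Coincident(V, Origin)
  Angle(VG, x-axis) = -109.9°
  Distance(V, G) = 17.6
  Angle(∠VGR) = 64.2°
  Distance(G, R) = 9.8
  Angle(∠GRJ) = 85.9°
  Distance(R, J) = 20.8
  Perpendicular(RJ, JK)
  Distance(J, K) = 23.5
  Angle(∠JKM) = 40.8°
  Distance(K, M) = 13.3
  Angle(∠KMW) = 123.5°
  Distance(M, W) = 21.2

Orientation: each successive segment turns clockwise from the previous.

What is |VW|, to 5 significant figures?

8.1990

V is at the origin; VG runs at -109.9° with length 17.6, so G = (-5.9907, -16.549). ∠VGR = 64.2° gives GR at 134.30° from the x-axis; with |GR| = 9.8, R = (-12.835, -9.5353). ∠GRJ = 85.9° gives RJ at 40.200° from the x-axis; with |RJ| = 20.8, J = (3.0518, 3.8902). RJ is perpendicular to JK, so JK runs at -49.800°; with |JK| = 23.5, K = (18.220, -14.059). ∠JKM = 40.8° gives KM at 171.00° from the x-axis; with |KM| = 13.3, M = (5.0838, -11.978). ∠KMW = 123.5° gives MW at 114.50° from the x-axis; with |MW| = 21.2, W = (-3.7077, 7.3128). Then |VW| = |W − V| = 8.1990.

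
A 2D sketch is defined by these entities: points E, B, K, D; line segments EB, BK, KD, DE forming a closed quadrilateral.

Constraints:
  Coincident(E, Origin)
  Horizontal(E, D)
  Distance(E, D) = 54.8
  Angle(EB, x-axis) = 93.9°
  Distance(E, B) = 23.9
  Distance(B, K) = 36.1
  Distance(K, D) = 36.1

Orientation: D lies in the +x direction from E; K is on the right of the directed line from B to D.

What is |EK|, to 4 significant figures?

19.97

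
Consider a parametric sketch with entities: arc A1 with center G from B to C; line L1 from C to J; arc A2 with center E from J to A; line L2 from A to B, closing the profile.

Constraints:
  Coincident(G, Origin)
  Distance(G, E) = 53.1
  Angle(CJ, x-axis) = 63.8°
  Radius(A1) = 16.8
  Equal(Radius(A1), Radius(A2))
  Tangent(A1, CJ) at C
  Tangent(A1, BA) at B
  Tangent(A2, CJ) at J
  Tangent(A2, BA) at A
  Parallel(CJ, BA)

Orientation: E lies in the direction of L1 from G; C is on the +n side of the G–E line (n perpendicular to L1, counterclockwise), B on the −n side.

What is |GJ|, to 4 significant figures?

55.69

The slot axis is L1's direction at 63.8°, so u = (cos 63.8°, sin 63.8°) = (0.4415, 0.8973) and n = (−sin 63.8°, cos 63.8°) = (-0.8973, 0.4415). G is at the origin and E lies 53.1 along u from G, so E = 53.1·u = (23.44, 47.64). Tangency of A1 to both parallel lines with radius 16.8 puts C and B at G ± 16.8·n: C = (-15.07, 7.417), B = (15.07, -7.417). Equal radii place J and A the same way about E: J = E + 16.8·n = (8.370, 55.06), A = E − 16.8·n = (38.52, 40.23). Then |GJ| = |J − G| = 55.69.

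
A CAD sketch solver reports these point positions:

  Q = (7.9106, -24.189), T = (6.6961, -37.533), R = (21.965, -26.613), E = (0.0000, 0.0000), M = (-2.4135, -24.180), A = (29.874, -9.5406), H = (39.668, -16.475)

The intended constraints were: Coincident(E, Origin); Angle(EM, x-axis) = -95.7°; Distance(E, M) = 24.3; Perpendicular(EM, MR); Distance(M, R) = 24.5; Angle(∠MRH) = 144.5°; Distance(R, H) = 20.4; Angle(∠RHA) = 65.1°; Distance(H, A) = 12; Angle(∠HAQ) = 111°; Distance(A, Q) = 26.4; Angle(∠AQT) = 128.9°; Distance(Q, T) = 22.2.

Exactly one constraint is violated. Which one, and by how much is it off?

Distance(Q, T) = 22.2 — off by 8.80.

E = (0.00, 0.00) ✓; EM at -95.70° ✓; |EM| = 24.30 ✓; ∠(EM, MR) = 90.00° ✓; |MR| = 24.50 ✓; ∠MRH = 144.5° ✓; |RH| = 20.40 ✓; ∠RHA = 65.10° ✓; |HA| = 12.00 ✓; ∠HAQ = 111.0° ✓; |AQ| = 26.40 ✓; ∠AQT = 128.9° ✓; |QT| = 13.40 ✗.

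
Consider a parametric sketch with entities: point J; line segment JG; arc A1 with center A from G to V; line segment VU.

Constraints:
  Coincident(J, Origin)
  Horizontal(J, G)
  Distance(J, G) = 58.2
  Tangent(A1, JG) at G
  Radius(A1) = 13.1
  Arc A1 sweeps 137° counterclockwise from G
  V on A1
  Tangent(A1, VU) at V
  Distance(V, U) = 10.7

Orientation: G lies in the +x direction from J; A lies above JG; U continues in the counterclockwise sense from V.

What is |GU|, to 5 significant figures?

29.999

J is at the origin; J and G share the same y with |JG| = 58.2 and G on the +x side, so G = (58.200, 0.0000). Since A1 is tangent to JG there, AG ⟂ JG, so A = G + (0, 13.1) = (58.200, 13.100). On A1, G sits at bearing -90° from A; a 137° counterclockwise sweep puts V at bearing 47°, so V = A + 13.1·(cos 47°, sin 47°) = (67.134, 22.681). Tangency of A1 to VU means the radius AV is perpendicular to VU, so VU runs along (−sin 47°, cos 47°); with |VU| = 10.7, U = (59.309, 29.978). Then |GU| = |U − G| = 29.999.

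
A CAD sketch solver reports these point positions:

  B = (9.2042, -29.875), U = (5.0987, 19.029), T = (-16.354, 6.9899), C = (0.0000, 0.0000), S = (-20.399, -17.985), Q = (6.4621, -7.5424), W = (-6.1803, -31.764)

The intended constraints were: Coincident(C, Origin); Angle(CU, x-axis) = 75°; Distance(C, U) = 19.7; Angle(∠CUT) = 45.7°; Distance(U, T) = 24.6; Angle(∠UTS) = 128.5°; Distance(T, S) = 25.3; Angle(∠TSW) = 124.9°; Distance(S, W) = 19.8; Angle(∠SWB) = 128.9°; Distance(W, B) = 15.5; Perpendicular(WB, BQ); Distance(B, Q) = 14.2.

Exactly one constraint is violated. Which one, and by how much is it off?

Distance(B, Q) = 14.2 — off by 8.30.

C = (0.00, 0.00) ✓; CU at 75.00° ✓; |CU| = 19.70 ✓; ∠CUT = 45.70° ✓; |UT| = 24.60 ✓; ∠UTS = 128.5° ✓; |TS| = 25.30 ✓; ∠TSW = 124.9° ✓; |SW| = 19.80 ✓; ∠SWB = 128.9° ✓; |WB| = 15.50 ✓; ∠(WB, BQ) = 90.00° ✓; |BQ| = 22.50 ✗.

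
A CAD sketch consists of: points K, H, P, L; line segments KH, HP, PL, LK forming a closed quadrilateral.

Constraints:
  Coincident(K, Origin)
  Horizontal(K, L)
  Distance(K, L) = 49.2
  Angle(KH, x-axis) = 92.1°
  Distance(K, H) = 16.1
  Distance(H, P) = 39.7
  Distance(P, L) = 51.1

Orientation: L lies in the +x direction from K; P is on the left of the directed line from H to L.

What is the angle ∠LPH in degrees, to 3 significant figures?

69.1°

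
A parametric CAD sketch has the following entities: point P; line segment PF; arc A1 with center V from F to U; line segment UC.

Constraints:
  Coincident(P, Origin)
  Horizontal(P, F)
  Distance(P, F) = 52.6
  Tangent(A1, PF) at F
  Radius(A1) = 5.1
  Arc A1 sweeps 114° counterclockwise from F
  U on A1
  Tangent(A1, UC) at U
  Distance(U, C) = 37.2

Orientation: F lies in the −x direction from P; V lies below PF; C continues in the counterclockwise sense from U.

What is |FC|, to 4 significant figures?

42.47

P is at the origin; P and F share the same y with |PF| = 52.6 and F on the −x side, so F = (-52.60, 0.000). Tangency of A1 to PF means the radius VF is perpendicular to PF, so V = F + (0, -5.1) = (-52.60, -5.100). On A1, F sits at bearing 90° from V; a 114° counterclockwise sweep puts U at bearing 204°, so U = V + 5.1·(cos 204°, sin 204°) = (-57.26, -7.174). A1 meets UC tangentially, so VU is at right angles to UC, so UC runs along (−sin 204°, cos 204°); with |UC| = 37.2, C = (-42.13, -41.16). Then |FC| = |C − F| = 42.47.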